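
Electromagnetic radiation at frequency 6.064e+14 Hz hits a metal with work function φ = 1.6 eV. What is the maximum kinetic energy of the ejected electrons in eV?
0.9079 eV

Using Einstein's photoelectric equation: KE_max = hf - φ

First, calculate the photon energy:
E_photon = hf = (6.626×10⁻³⁴ J·s)(6.064e+14 Hz)
E_photon = 2.5079 eV

Then, the maximum kinetic energy:
KE_max = E_photon - φ = 2.5079 eV - 1.6 eV = 0.9079 eV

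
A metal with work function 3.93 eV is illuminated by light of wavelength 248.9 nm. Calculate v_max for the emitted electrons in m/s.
6.0812e+05 m/s

First, find the maximum kinetic energy:
E_photon = hc/λ = 4.9813 eV
KE_max = E_photon - φ = 4.9813 - 3.93 = 1.0513 eV

Convert to Joules: KE_max = 1.0513 × 1.602×10⁻¹⁹ J = 1.6843e-19 J

Then use KE = ½mv² to find velocity:
v = √(2·KE/m) = √(2 × 1.6843e-19 J / 9.109e-31 kg)
v = 6.0812e+05 m/s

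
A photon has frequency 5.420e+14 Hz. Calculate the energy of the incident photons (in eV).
2.2415 eV

Using E = hf:

E = hf = (6.626×10⁻³⁴ J·s)(5.420e+14 Hz)
E = 2.2415 eV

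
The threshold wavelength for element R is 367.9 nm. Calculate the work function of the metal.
3.37 eV

At the threshold wavelength, photon energy equals work function:
φ = hc/λ₀

Calculating:
φ = (6.626×10⁻³⁴ J·s)(3×10⁸ m/s) / (367.9×10⁻⁹ m)
φ = 3.37 eV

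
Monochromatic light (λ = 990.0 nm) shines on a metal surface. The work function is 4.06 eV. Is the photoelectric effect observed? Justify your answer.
No

For photoemission, the photon energy must exceed the work function.

Photon energy: E = hc/λ = 1.2524 eV
Work function: φ = 4.06 eV

Since E_photon (1.2524 eV) < φ (4.06 eV), photoemission will NOT occur.
The threshold wavelength is λ₀ = hc/φ = 305.4 nm.
Since 990.0 nm > 305.4 nm, the photons lack sufficient energy.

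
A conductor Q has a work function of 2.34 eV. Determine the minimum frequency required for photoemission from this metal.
5.6581e+14 Hz

The threshold frequency is when the photon energy equals the work function:
hf₀ = φ

Solving for f₀:
f₀ = φ/h = (2.34 eV × 1.602×10⁻¹⁹ J/eV) / (6.626×10⁻³⁴ J·s)
f₀ = 5.6581e+14 Hz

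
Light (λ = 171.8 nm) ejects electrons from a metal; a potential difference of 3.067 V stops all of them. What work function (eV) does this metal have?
4.15 eV

The stopping potential gives the maximum kinetic energy: KE_max = eV_s = 3.067 eV

From Einstein's photoelectric equation: KE_max = hc/λ - φ
Rearranging: φ = hc/λ - KE_max

Calculate photon energy:
E_photon = hc/λ = (6.626×10⁻³⁴ J·s)(3×10⁸ m/s) / (171.8×10⁻⁹ m) = 7.2168 eV

Therefore:
φ = 7.2168 - 3.067 = 4.15 eV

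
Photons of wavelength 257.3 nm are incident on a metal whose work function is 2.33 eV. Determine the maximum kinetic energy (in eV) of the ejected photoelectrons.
2.4887 eV

Using Einstein's photoelectric equation: KE_max = hf - φ = hc/λ - φ

First, calculate the photon energy:
E_photon = hc/λ = (6.626×10⁻³⁴ J·s)(3×10⁸ m/s) / (257.3×10⁻⁹ m)
E_photon = 4.8187 eV

Then, the maximum kinetic energy:
KE_max = E_photon - φ = 4.8187 eV - 2.33 eV = 2.4887 eV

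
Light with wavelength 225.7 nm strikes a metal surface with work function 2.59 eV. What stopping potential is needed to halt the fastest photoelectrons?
2.9033 V

The stopping potential V_s satisfies: eV_s = KE_max

First, find KE_max using Einstein's equation:
E_photon = hc/λ = 5.4933 eV
KE_max = E_photon - φ = 5.4933 - 2.59 = 2.9033 eV

Since eV_s = KE_max:
V_s = KE_max/e = 2.9033 V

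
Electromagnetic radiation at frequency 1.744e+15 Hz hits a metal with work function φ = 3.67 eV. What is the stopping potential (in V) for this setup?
3.5426 V

The stopping potential V_s satisfies: eV_s = KE_max

First, find KE_max using Einstein's equation:
E_photon = hf = (6.626×10⁻³⁴ J·s)(1.744e+15 Hz) = 7.2126 eV
KE_max = E_photon - φ = 7.2126 - 3.67 = 3.5426 eV

Since eV_s = KE_max:
V_s = KE_max/e = 3.5426 V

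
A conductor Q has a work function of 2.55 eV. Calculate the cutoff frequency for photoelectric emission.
6.1659e+14 Hz

The threshold frequency is when the photon energy equals the work function:
hf₀ = φ

Solving for f₀:
f₀ = φ/h = (2.55 eV × 1.602×10⁻¹⁹ J/eV) / (6.626×10⁻³⁴ J·s)
f₀ = 6.1659e+14 Hz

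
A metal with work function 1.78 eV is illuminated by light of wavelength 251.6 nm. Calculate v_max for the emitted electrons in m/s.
1.0523e+06 m/s

First, find the maximum kinetic energy:
E_photon = hc/λ = 4.9278 eV
KE_max = E_photon - φ = 4.9278 - 1.78 = 3.1478 eV

Convert to Joules: KE_max = 3.1478 × 1.602×10⁻¹⁹ J = 5.0434e-19 J

Then use KE = ½mv² to find velocity:
v = √(2·KE/m) = √(2 × 5.0434e-19 J / 9.109e-31 kg)
v = 1.0523e+06 m/s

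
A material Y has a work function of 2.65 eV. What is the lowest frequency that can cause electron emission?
6.4077e+14 Hz

The threshold frequency is when the photon energy equals the work function:
hf₀ = φ

Solving for f₀:
f₀ = φ/h = (2.65 eV × 1.602×10⁻¹⁹ J/eV) / (6.626×10⁻³⁴ J·s)
f₀ = 6.4077e+14 Hz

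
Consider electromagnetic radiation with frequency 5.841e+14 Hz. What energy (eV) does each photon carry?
2.4156 eV

Using E = hf:

E = hf = (6.626×10⁻³⁴ J·s)(5.841e+14 Hz)
E = 2.4156 eV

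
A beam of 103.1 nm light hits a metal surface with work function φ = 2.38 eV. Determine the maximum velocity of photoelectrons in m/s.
1.8420e+06 m/s

First, find the maximum kinetic energy:
E_photon = hc/λ = 12.0256 eV
KE_max = E_photon - φ = 12.0256 - 2.38 = 9.6456 eV

Convert to Joules: KE_max = 9.6456 × 1.602×10⁻¹⁹ J = 1.5454e-18 J

Then use KE = ½mv² to find velocity:
v = √(2·KE/m) = √(2 × 1.5454e-18 J / 9.109e-31 kg)
v = 1.8420e+06 m/s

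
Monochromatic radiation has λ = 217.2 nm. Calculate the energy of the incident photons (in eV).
5.7083 eV

Using E = hf = hc/λ:

E = hc/λ = (6.626×10⁻³⁴ J·s)(3×10⁸ m/s) / (217.2×10⁻⁹ m)
E = 5.7083 eV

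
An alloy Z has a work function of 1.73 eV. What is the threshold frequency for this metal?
4.1831e+14 Hz

The threshold frequency is when the photon energy equals the work function:
hf₀ = φ

Solving for f₀:
f₀ = φ/h = (1.73 eV × 1.602×10⁻¹⁹ J/eV) / (6.626×10⁻³⁴ J·s)
f₀ = 4.1831e+14 Hz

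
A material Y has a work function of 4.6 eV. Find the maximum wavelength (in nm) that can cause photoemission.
269.53 nm

The threshold wavelength is when the photon energy equals the work function:
hc/λ₀ = φ

Solving for λ₀:
λ₀ = hc/φ = (6.626×10⁻³⁴ J·s)(3×10⁸ m/s) / (4.6 eV × 1.602×10⁻¹⁹ J/eV)
λ₀ = 269.53 nm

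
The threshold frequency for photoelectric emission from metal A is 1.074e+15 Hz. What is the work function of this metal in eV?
4.44 eV

At the threshold frequency, photon energy equals work function:
φ = hf₀

Calculating:
φ = (6.626×10⁻³⁴ J·s)(1.074e+15 Hz)
φ = 4.44 eV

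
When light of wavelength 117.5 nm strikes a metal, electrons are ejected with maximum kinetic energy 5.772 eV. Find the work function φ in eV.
4.78 eV

From Einstein's photoelectric equation: KE_max = hf - φ = hc/λ - φ

Rearranging for φ:
φ = hc/λ - KE_max

Calculate photon energy:
E_photon = hc/λ = 10.5518 eV

Therefore:
φ = 10.5518 - 5.772 = 4.78 eV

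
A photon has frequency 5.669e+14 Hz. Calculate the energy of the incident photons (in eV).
2.3445 eV

Using E = hf:

E = hf = (6.626×10⁻³⁴ J·s)(5.669e+14 Hz)
E = 2.3445 eV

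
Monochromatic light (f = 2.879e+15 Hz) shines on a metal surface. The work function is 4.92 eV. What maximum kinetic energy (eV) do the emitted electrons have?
6.9866 eV

Using Einstein's photoelectric equation: KE_max = hf - φ

First, calculate the photon energy:
E_photon = hf = (6.626×10⁻³⁴ J·s)(2.879e+15 Hz)
E_photon = 11.9066 eV

Then, the maximum kinetic energy:
KE_max = E_photon - φ = 11.9066 eV - 4.92 eV = 6.9866 eV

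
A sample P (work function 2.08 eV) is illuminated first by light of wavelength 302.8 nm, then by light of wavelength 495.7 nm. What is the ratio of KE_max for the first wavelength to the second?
4.7830

Using Einstein's equation: KE_max = hc/λ - φ

For λ₁ = 302.8 nm:
E₁ = hc/λ₁ = 4.0946 eV
KE₁ = E₁ - φ = 4.0946 - 2.08 = 2.0146 eV

For λ₂ = 495.7 nm:
E₂ = hc/λ₂ = 2.5012 eV
KE₂ = E₂ - φ = 2.5012 - 2.08 = 0.4212 eV

Ratio: KE₁/KE₂ = 2.0146/0.4212 = 4.7830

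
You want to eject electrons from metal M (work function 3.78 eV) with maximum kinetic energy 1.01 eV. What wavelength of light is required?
258.84 nm

From Einstein's equation: KE_max = hc/λ - φ

Rearranging for λ:
hc/λ = KE_max + φ
λ = hc/(KE_max + φ)

Required photon energy:
E_photon = KE_max + φ = 1.01 + 3.78 = 4.79 eV

Required wavelength:
λ = hc/E_photon = (6.626×10⁻³⁴)(3×10⁸) / (4.79 × 1.602×10⁻¹⁹)
λ = 258.84 nm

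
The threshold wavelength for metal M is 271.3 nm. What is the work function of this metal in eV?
4.57 eV

At the threshold wavelength, photon energy equals work function:
φ = hc/λ₀

Calculating:
φ = (6.626×10⁻³⁴ J·s)(3×10⁸ m/s) / (271.3×10⁻⁹ m)
φ = 4.57 eV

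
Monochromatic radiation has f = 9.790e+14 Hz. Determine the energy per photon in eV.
4.0488 eV

Using E = hf:

E = hf = (6.626×10⁻³⁴ J·s)(9.790e+14 Hz)
E = 4.0488 eV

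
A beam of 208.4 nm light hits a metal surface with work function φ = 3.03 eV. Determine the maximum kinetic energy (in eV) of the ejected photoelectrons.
2.9193 eV

Using Einstein's photoelectric equation: KE_max = hf - φ = hc/λ - φ

First, calculate the photon energy:
E_photon = hc/λ = (6.626×10⁻³⁴ J·s)(3×10⁸ m/s) / (208.4×10⁻⁹ m)
E_photon = 5.9493 eV

Then, the maximum kinetic energy:
KE_max = E_photon - φ = 5.9493 eV - 3.03 eV = 2.9193 eV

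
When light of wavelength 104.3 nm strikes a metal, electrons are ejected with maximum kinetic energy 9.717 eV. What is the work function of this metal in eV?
2.17 eV

From Einstein's photoelectric equation: KE_max = hf - φ = hc/λ - φ

Rearranging for φ:
φ = hc/λ - KE_max

Calculate photon energy:
E_photon = hc/λ = 11.8873 eV

Therefore:
φ = 11.8873 - 9.717 = 2.17 eV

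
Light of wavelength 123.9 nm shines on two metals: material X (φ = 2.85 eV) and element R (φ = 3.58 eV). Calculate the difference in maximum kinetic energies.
0.7300 eV

Using KE_max = hc/λ - φ for each metal:

Photon energy: E = hc/λ = 10.0068 eV

For material X (φ₁ = 2.85 eV):
KE₁ = E - φ₁ = 10.0068 - 2.85 = 7.1568 eV

For element R (φ₂ = 3.58 eV):
KE₂ = E - φ₂ = 10.0068 - 3.58 = 6.4268 eV

Difference:
ΔKE = KE₁ - KE₂ = 7.1568 - 6.4268 = 0.7300 eV

Note: The difference equals the difference in work functions: 3.58 - 2.85 = 0.73 eV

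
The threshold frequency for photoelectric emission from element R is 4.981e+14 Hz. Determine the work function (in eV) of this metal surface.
2.06 eV

At the threshold frequency, photon energy equals work function:
φ = hf₀

Calculating:
φ = (6.626×10⁻³⁴ J·s)(4.981e+14 Hz)
φ = 2.06 eV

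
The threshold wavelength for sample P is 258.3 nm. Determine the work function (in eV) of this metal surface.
4.80 eV

At the threshold wavelength, photon energy equals work function:
φ = hc/λ₀

Calculating:
φ = (6.626×10⁻³⁴ J·s)(3×10⁸ m/s) / (258.3×10⁻⁹ m)
φ = 4.80 eV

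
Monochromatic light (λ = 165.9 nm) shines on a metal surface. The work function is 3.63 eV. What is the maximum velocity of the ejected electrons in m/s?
1.1627e+06 m/s

First, find the maximum kinetic energy:
E_photon = hc/λ = 7.4734 eV
KE_max = E_photon - φ = 7.4734 - 3.63 = 3.8434 eV

Convert to Joules: KE_max = 3.8434 × 1.602×10⁻¹⁹ J = 6.1579e-19 J

Then use KE = ½mv² to find velocity:
v = √(2·KE/m) = √(2 × 6.1579e-19 J / 9.109e-31 kg)
v = 1.1627e+06 m/s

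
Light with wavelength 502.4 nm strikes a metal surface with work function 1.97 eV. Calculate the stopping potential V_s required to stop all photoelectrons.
0.4978 V

The stopping potential V_s satisfies: eV_s = KE_max

First, find KE_max using Einstein's equation:
E_photon = hc/λ = 2.4678 eV
KE_max = E_photon - φ = 2.4678 - 1.97 = 0.4978 eV

Since eV_s = KE_max:
V_s = KE_max/e = 0.4978 V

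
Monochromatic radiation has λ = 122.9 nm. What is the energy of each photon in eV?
10.0882 eV

Using E = hf = hc/λ:

E = hc/λ = (6.626×10⁻³⁴ J·s)(3×10⁸ m/s) / (122.9×10⁻⁹ m)
E = 10.0882 eV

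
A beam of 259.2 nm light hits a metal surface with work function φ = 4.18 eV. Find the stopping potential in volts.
0.6033 V

The stopping potential V_s satisfies: eV_s = KE_max

First, find KE_max using Einstein's equation:
E_photon = hc/λ = 4.7833 eV
KE_max = E_photon - φ = 4.7833 - 4.18 = 0.6033 eV

Since eV_s = KE_max:
V_s = KE_max/e = 0.6033 V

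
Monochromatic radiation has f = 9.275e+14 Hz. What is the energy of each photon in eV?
3.8358 eV

Using E = hf:

E = hf = (6.626×10⁻³⁴ J·s)(9.275e+14 Hz)
E = 3.8358 eV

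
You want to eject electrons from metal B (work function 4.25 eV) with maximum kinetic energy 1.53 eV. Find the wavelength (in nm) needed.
214.51 nm

From Einstein's equation: KE_max = hc/λ - φ

Rearranging for λ:
hc/λ = KE_max + φ
λ = hc/(KE_max + φ)

Required photon energy:
E_photon = KE_max + φ = 1.53 + 4.25 = 5.78 eV

Required wavelength:
λ = hc/E_photon = (6.626×10⁻³⁴)(3×10⁸) / (5.78 × 1.602×10⁻¹⁹)
λ = 214.51 nm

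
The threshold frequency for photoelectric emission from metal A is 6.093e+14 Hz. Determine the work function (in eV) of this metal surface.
2.52 eV

At the threshold frequency, photon energy equals work function:
φ = hf₀

Calculating:
φ = (6.626×10⁻³⁴ J·s)(6.093e+14 Hz)
φ = 2.52 eV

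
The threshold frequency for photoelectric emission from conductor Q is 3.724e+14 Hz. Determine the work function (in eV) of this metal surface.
1.54 eV

At the threshold frequency, photon energy equals work function:
φ = hf₀

Calculating:
φ = (6.626×10⁻³⁴ J·s)(3.724e+14 Hz)
φ = 1.54 eV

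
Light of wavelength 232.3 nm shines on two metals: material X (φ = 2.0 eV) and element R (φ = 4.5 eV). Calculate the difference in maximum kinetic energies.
2.5000 eV

Using KE_max = hc/λ - φ for each metal:

Photon energy: E = hc/λ = 5.3372 eV

For material X (φ₁ = 2.0 eV):
KE₁ = E - φ₁ = 5.3372 - 2.0 = 3.3372 eV

For element R (φ₂ = 4.5 eV):
KE₂ = E - φ₂ = 5.3372 - 4.5 = 0.8372 eV

Difference:
ΔKE = KE₁ - KE₂ = 3.3372 - 0.8372 = 2.5000 eV

Note: The difference equals the difference in work functions: 4.5 - 2.0 = 2.50 eV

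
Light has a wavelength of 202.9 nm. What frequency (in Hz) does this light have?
1.4775e+15 Hz

Using the wave equation: c = fλ

Solving for frequency:
f = c/λ = (3×10⁸ m/s) / (202.9×10⁻⁹ m)
f = 1.4775e+15 Hz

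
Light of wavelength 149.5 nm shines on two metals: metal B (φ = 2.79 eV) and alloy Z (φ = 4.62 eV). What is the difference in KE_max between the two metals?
1.8300 eV

Using KE_max = hc/λ - φ for each metal:

Photon energy: E = hc/λ = 8.2933 eV

For metal B (φ₁ = 2.79 eV):
KE₁ = E - φ₁ = 8.2933 - 2.79 = 5.5033 eV

For alloy Z (φ₂ = 4.62 eV):
KE₂ = E - φ₂ = 8.2933 - 4.62 = 3.6733 eV

Difference:
ΔKE = KE₁ - KE₂ = 5.5033 - 3.6733 = 1.8300 eV

Note: The difference equals the difference in work functions: 4.62 - 2.79 = 1.83 eV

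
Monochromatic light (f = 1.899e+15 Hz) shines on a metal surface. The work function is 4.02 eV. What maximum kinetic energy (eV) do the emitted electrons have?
3.8336 eV

Using Einstein's photoelectric equation: KE_max = hf - φ

First, calculate the photon energy:
E_photon = hf = (6.626×10⁻³⁴ J·s)(1.899e+15 Hz)
E_photon = 7.8536 eV

Then, the maximum kinetic energy:
KE_max = E_photon - φ = 7.8536 eV - 4.02 eV = 3.8336 eV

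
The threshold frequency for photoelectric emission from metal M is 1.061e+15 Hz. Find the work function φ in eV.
4.39 eV

At the threshold frequency, photon energy equals work function:
φ = hf₀

Calculating:
φ = (6.626×10⁻³⁴ J·s)(1.061e+15 Hz)
φ = 4.39 eV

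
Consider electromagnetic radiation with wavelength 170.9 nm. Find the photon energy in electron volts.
7.2548 eV

Using E = hf = hc/λ:

E = hc/λ = (6.626×10⁻³⁴ J·s)(3×10⁸ m/s) / (170.9×10⁻⁹ m)
E = 7.2548 eV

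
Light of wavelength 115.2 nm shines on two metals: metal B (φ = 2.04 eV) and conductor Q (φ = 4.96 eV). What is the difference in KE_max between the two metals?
2.9200 eV

Using KE_max = hc/λ - φ for each metal:

Photon energy: E = hc/λ = 10.7625 eV

For metal B (φ₁ = 2.04 eV):
KE₁ = E - φ₁ = 10.7625 - 2.04 = 8.7225 eV

For conductor Q (φ₂ = 4.96 eV):
KE₂ = E - φ₂ = 10.7625 - 4.96 = 5.8025 eV

Difference:
ΔKE = KE₁ - KE₂ = 8.7225 - 5.8025 = 2.9200 eV

Note: The difference equals the difference in work functions: 4.96 - 2.04 = 2.92 eV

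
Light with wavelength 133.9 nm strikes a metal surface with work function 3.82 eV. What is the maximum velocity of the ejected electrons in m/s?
1.3833e+06 m/s

First, find the maximum kinetic energy:
E_photon = hc/λ = 9.2595 eV
KE_max = E_photon - φ = 9.2595 - 3.82 = 5.4395 eV

Convert to Joules: KE_max = 5.4395 × 1.602×10⁻¹⁹ J = 8.7150e-19 J

Then use KE = ½mv² to find velocity:
v = √(2·KE/m) = √(2 × 8.7150e-19 J / 9.109e-31 kg)
v = 1.3833e+06 m/s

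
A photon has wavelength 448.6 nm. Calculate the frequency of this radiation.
6.6828e+14 Hz

Using the wave equation: c = fλ

Solving for frequency:
f = c/λ = (3×10⁸ m/s) / (448.6×10⁻⁹ m)
f = 6.6828e+14 Hz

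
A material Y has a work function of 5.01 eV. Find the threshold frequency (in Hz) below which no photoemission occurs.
1.2114e+15 Hz

The threshold frequency is when the photon energy equals the work function:
hf₀ = φ

Solving for f₀:
f₀ = φ/h = (5.01 eV × 1.602×10⁻¹⁹ J/eV) / (6.626×10⁻³⁴ J·s)
f₀ = 1.2114e+15 Hz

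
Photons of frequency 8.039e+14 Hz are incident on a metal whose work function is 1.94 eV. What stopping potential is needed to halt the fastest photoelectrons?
1.3847 V

The stopping potential V_s satisfies: eV_s = KE_max

First, find KE_max using Einstein's equation:
E_photon = hf = (6.626×10⁻³⁴ J·s)(8.039e+14 Hz) = 3.3247 eV
KE_max = E_photon - φ = 3.3247 - 1.94 = 1.3847 eV

Since eV_s = KE_max:
V_s = KE_max/e = 1.3847 V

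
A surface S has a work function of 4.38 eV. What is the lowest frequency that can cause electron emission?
1.0591e+15 Hz

The threshold frequency is when the photon energy equals the work function:
hf₀ = φ

Solving for f₀:
f₀ = φ/h = (4.38 eV × 1.602×10⁻¹⁹ J/eV) / (6.626×10⁻³⁴ J·s)
f₀ = 1.0591e+15 Hz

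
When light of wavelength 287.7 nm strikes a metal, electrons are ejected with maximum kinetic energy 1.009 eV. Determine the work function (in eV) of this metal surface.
3.30 eV

From Einstein's photoelectric equation: KE_max = hf - φ = hc/λ - φ

Rearranging for φ:
φ = hc/λ - KE_max

Calculate photon energy:
E_photon = hc/λ = 4.3095 eV

Therefore:
φ = 4.3095 - 1.009 = 3.30 eV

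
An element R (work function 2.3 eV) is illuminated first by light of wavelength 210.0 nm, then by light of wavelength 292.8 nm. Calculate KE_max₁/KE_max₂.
1.8631

Using Einstein's equation: KE_max = hc/λ - φ

For λ₁ = 210.0 nm:
E₁ = hc/λ₁ = 5.9040 eV
KE₁ = E₁ - φ = 5.9040 - 2.3 = 3.6040 eV

For λ₂ = 292.8 nm:
E₂ = hc/λ₂ = 4.2344 eV
KE₂ = E₂ - φ = 4.2344 - 2.3 = 1.9344 eV

Ratio: KE₁/KE₂ = 3.6040/1.9344 = 1.8631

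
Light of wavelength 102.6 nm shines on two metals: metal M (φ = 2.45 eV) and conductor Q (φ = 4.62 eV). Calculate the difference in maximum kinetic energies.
2.1700 eV

Using KE_max = hc/λ - φ for each metal:

Photon energy: E = hc/λ = 12.0842 eV

For metal M (φ₁ = 2.45 eV):
KE₁ = E - φ₁ = 12.0842 - 2.45 = 9.6342 eV

For conductor Q (φ₂ = 4.62 eV):
KE₂ = E - φ₂ = 12.0842 - 4.62 = 7.4642 eV

Difference:
ΔKE = KE₁ - KE₂ = 9.6342 - 7.4642 = 2.1700 eV

Note: The difference equals the difference in work functions: 4.62 - 2.45 = 2.17 eV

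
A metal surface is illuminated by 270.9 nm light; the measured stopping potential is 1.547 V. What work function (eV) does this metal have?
3.03 eV

The stopping potential gives the maximum kinetic energy: KE_max = eV_s = 1.547 eV

From Einstein's photoelectric equation: KE_max = hc/λ - φ
Rearranging: φ = hc/λ - KE_max

Calculate photon energy:
E_photon = hc/λ = (6.626×10⁻³⁴ J·s)(3×10⁸ m/s) / (270.9×10⁻⁹ m) = 4.5768 eV

Therefore:
φ = 4.5768 - 1.547 = 3.03 eV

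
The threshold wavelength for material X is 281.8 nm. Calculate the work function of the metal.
4.40 eV

At the threshold wavelength, photon energy equals work function:
φ = hc/λ₀

Calculating:
φ = (6.626×10⁻³⁴ J·s)(3×10⁸ m/s) / (281.8×10⁻⁹ m)
φ = 4.40 eV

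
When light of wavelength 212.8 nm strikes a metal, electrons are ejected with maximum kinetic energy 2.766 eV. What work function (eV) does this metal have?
3.06 eV

From Einstein's photoelectric equation: KE_max = hf - φ = hc/λ - φ

Rearranging for φ:
φ = hc/λ - KE_max

Calculate photon energy:
E_photon = hc/λ = 5.8263 eV

Therefore:
φ = 5.8263 - 2.766 = 3.06 eV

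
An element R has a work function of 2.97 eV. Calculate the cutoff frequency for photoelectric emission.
7.1814e+14 Hz

The threshold frequency is when the photon energy equals the work function:
hf₀ = φ

Solving for f₀:
f₀ = φ/h = (2.97 eV × 1.602×10⁻¹⁹ J/eV) / (6.626×10⁻³⁴ J·s)
f₀ = 7.1814e+14 Hz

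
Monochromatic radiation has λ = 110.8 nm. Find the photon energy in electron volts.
11.1899 eV

Using E = hf = hc/λ:

E = hc/λ = (6.626×10⁻³⁴ J·s)(3×10⁸ m/s) / (110.8×10⁻⁹ m)
E = 11.1899 eV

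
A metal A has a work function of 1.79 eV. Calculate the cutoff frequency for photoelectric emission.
4.3282e+14 Hz

The threshold frequency is when the photon energy equals the work function:
hf₀ = φ

Solving for f₀:
f₀ = φ/h = (1.79 eV × 1.602×10⁻¹⁹ J/eV) / (6.626×10⁻³⁴ J·s)
f₀ = 4.3282e+14 Hz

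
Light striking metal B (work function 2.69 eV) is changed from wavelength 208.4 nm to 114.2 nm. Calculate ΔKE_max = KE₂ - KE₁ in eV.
4.9074 eV

Using Einstein's equation: KE_max = hc/λ - φ

For λ₁ = 208.4 nm:
KE₁ = hc/λ₁ - φ = 5.9493 - 2.69 = 3.2593 eV

For λ₂ = 114.2 nm:
KE₂ = hc/λ₂ - φ = 10.8568 - 2.69 = 8.1668 eV

Change in KE:
ΔKE = KE₂ - KE₁ = 8.1668 - 3.2593 = 4.9074 eV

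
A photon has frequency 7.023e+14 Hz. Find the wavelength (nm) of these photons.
426.87 nm

Using the wave equation: c = fλ

Solving for wavelength:
λ = c/f = (3×10⁸ m/s) / (7.023e+14 Hz)
λ = 426.87 nm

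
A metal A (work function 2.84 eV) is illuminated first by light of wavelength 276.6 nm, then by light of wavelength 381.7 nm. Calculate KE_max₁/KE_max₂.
4.0235

Using Einstein's equation: KE_max = hc/λ - φ

For λ₁ = 276.6 nm:
E₁ = hc/λ₁ = 4.4824 eV
KE₁ = E₁ - φ = 4.4824 - 2.84 = 1.6424 eV

For λ₂ = 381.7 nm:
E₂ = hc/λ₂ = 3.2482 eV
KE₂ = E₂ - φ = 3.2482 - 2.84 = 0.4082 eV

Ratio: KE₁/KE₂ = 1.6424/0.4082 = 4.0235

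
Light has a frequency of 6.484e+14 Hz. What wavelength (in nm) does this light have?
462.36 nm

Using the wave equation: c = fλ

Solving for wavelength:
λ = c/f = (3×10⁸ m/s) / (6.484e+14 Hz)
λ = 462.36 nm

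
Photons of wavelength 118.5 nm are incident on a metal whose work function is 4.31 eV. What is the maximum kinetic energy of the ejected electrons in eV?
6.1528 eV

Using Einstein's photoelectric equation: KE_max = hf - φ = hc/λ - φ

First, calculate the photon energy:
E_photon = hc/λ = (6.626×10⁻³⁴ J·s)(3×10⁸ m/s) / (118.5×10⁻⁹ m)
E_photon = 10.4628 eV

Then, the maximum kinetic energy:
KE_max = E_photon - φ = 10.4628 eV - 4.31 eV = 6.1528 eV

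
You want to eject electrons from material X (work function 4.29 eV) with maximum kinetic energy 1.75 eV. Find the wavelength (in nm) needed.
205.27 nm

From Einstein's equation: KE_max = hc/λ - φ

Rearranging for λ:
hc/λ = KE_max + φ
λ = hc/(KE_max + φ)

Required photon energy:
E_photon = KE_max + φ = 1.75 + 4.29 = 6.04 eV

Required wavelength:
λ = hc/E_photon = (6.626×10⁻³⁴)(3×10⁸) / (6.04 × 1.602×10⁻¹⁹)
λ = 205.27 nm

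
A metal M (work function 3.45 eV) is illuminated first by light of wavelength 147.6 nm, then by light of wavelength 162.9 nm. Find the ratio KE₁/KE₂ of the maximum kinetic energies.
1.1896

Using Einstein's equation: KE_max = hc/λ - φ

For λ₁ = 147.6 nm:
E₁ = hc/λ₁ = 8.4000 eV
KE₁ = E₁ - φ = 8.4000 - 3.45 = 4.9500 eV

For λ₂ = 162.9 nm:
E₂ = hc/λ₂ = 7.6111 eV
KE₂ = E₂ - φ = 7.6111 - 3.45 = 4.1611 eV

Ratio: KE₁/KE₂ = 4.9500/4.1611 = 1.1896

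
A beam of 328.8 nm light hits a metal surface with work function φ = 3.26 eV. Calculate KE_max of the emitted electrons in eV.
0.5108 eV

Using Einstein's photoelectric equation: KE_max = hf - φ = hc/λ - φ

First, calculate the photon energy:
E_photon = hc/λ = (6.626×10⁻³⁴ J·s)(3×10⁸ m/s) / (328.8×10⁻⁹ m)
E_photon = 3.7708 eV

Then, the maximum kinetic energy:
KE_max = E_photon - φ = 3.7708 eV - 3.26 eV = 0.5108 eV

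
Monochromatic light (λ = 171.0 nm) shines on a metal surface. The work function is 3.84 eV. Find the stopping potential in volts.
3.4105 V

The stopping potential V_s satisfies: eV_s = KE_max

First, find KE_max using Einstein's equation:
E_photon = hc/λ = 7.2505 eV
KE_max = E_photon - φ = 7.2505 - 3.84 = 3.4105 eV

Since eV_s = KE_max:
V_s = KE_max/e = 3.4105 V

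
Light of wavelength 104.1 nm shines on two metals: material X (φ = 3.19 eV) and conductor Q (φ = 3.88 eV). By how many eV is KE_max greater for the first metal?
0.6900 eV

Using KE_max = hc/λ - φ for each metal:

Photon energy: E = hc/λ = 11.9101 eV

For material X (φ₁ = 3.19 eV):
KE₁ = E - φ₁ = 11.9101 - 3.19 = 8.7201 eV

For conductor Q (φ₂ = 3.88 eV):
KE₂ = E - φ₂ = 11.9101 - 3.88 = 8.0301 eV

Difference:
ΔKE = KE₁ - KE₂ = 8.7201 - 8.0301 = 0.6900 eV

Note: The difference equals the difference in work functions: 3.88 - 3.19 = 0.69 eV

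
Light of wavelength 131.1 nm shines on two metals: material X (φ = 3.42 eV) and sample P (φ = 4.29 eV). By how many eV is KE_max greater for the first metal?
0.8700 eV

Using KE_max = hc/λ - φ for each metal:

Photon energy: E = hc/λ = 9.4572 eV

For material X (φ₁ = 3.42 eV):
KE₁ = E - φ₁ = 9.4572 - 3.42 = 6.0372 eV

For sample P (φ₂ = 4.29 eV):
KE₂ = E - φ₂ = 9.4572 - 4.29 = 5.1672 eV

Difference:
ΔKE = KE₁ - KE₂ = 6.0372 - 5.1672 = 0.8700 eV

Note: The difference equals the difference in work functions: 4.29 - 3.42 = 0.87 eV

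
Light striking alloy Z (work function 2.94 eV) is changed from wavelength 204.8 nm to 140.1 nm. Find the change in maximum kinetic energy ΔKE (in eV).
2.7958 eV

Using Einstein's equation: KE_max = hc/λ - φ

For λ₁ = 204.8 nm:
KE₁ = hc/λ₁ - φ = 6.0539 - 2.94 = 3.1139 eV

For λ₂ = 140.1 nm:
KE₂ = hc/λ₂ - φ = 8.8497 - 2.94 = 5.9097 eV

Change in KE:
ΔKE = KE₂ - KE₁ = 5.9097 - 3.1139 = 2.7958 eV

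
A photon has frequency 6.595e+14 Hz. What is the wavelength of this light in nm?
454.58 nm

Using the wave equation: c = fλ

Solving for wavelength:
λ = c/f = (3×10⁸ m/s) / (6.595e+14 Hz)
λ = 454.58 nm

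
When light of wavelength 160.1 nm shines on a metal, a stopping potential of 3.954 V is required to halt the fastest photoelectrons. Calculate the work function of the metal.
3.79 eV

The stopping potential gives the maximum kinetic energy: KE_max = eV_s = 3.954 eV

From Einstein's photoelectric equation: KE_max = hc/λ - φ
Rearranging: φ = hc/λ - KE_max

Calculate photon energy:
E_photon = hc/λ = (6.626×10⁻³⁴ J·s)(3×10⁸ m/s) / (160.1×10⁻⁹ m) = 7.7442 eV

Therefore:
φ = 7.7442 - 3.954 = 3.79 eV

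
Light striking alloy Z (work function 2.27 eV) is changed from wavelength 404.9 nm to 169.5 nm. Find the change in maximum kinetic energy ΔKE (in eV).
4.2526 eV

Using Einstein's equation: KE_max = hc/λ - φ

For λ₁ = 404.9 nm:
KE₁ = hc/λ₁ - φ = 3.0621 - 2.27 = 0.7921 eV

For λ₂ = 169.5 nm:
KE₂ = hc/λ₂ - φ = 7.3147 - 2.27 = 5.0447 eV

Change in KE:
ΔKE = KE₂ - KE₁ = 5.0447 - 0.7921 = 4.2526 eV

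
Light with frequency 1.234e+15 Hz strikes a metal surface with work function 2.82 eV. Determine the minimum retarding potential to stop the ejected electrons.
2.2834 V

The stopping potential V_s satisfies: eV_s = KE_max

First, find KE_max using Einstein's equation:
E_photon = hf = (6.626×10⁻³⁴ J·s)(1.234e+15 Hz) = 5.1034 eV
KE_max = E_photon - φ = 5.1034 - 2.82 = 2.2834 eV

Since eV_s = KE_max:
V_s = KE_max/e = 2.2834 V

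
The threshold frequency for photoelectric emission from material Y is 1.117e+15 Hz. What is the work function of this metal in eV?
4.62 eV

At the threshold frequency, photon energy equals work function:
φ = hf₀

Calculating:
φ = (6.626×10⁻³⁴ J·s)(1.117e+15 Hz)
φ = 4.62 eV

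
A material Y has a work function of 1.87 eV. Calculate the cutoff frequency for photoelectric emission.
4.5216e+14 Hz

The threshold frequency is when the photon energy equals the work function:
hf₀ = φ

Solving for f₀:
f₀ = φ/h = (1.87 eV × 1.602×10⁻¹⁹ J/eV) / (6.626×10⁻³⁴ J·s)
f₀ = 4.5216e+14 Hz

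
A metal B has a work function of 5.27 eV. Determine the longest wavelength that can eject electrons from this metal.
235.26 nm

The threshold wavelength is when the photon energy equals the work function:
hc/λ₀ = φ

Solving for λ₀:
λ₀ = hc/φ = (6.626×10⁻³⁴ J·s)(3×10⁸ m/s) / (5.27 eV × 1.602×10⁻¹⁹ J/eV)
λ₀ = 235.26 nm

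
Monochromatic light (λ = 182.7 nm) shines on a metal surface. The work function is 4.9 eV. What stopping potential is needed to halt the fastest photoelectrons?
1.8862 V

The stopping potential V_s satisfies: eV_s = KE_max

First, find KE_max using Einstein's equation:
E_photon = hc/λ = 6.7862 eV
KE_max = E_photon - φ = 6.7862 - 4.9 = 1.8862 eV

Since eV_s = KE_max:
V_s = KE_max/e = 1.8862 V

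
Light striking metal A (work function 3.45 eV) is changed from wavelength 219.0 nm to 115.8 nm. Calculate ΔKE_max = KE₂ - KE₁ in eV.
5.0454 eV

Using Einstein's equation: KE_max = hc/λ - φ

For λ₁ = 219.0 nm:
KE₁ = hc/λ₁ - φ = 5.6614 - 3.45 = 2.2114 eV

For λ₂ = 115.8 nm:
KE₂ = hc/λ₂ - φ = 10.7068 - 3.45 = 7.2568 eV

Change in KE:
ΔKE = KE₂ - KE₁ = 7.2568 - 2.2114 = 5.0454 eV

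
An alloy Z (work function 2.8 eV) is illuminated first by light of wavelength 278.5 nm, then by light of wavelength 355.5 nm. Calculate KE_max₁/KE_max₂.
2.4023

Using Einstein's equation: KE_max = hc/λ - φ

For λ₁ = 278.5 nm:
E₁ = hc/λ₁ = 4.4519 eV
KE₁ = E₁ - φ = 4.4519 - 2.8 = 1.6519 eV

For λ₂ = 355.5 nm:
E₂ = hc/λ₂ = 3.4876 eV
KE₂ = E₂ - φ = 3.4876 - 2.8 = 0.6876 eV

Ratio: KE₁/KE₂ = 1.6519/0.6876 = 2.4023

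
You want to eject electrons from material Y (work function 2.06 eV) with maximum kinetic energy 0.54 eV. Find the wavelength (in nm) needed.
476.86 nm

From Einstein's equation: KE_max = hc/λ - φ

Rearranging for λ:
hc/λ = KE_max + φ
λ = hc/(KE_max + φ)

Required photon energy:
E_photon = KE_max + φ = 0.54 + 2.06 = 2.60 eV

Required wavelength:
λ = hc/E_photon = (6.626×10⁻³⁴)(3×10⁸) / (2.60 × 1.602×10⁻¹⁹)
λ = 476.86 nm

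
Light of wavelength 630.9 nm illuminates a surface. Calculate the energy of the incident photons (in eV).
1.9652 eV

Using E = hf = hc/λ:

E = hc/λ = (6.626×10⁻³⁴ J·s)(3×10⁸ m/s) / (630.9×10⁻⁹ m)
E = 1.9652 eV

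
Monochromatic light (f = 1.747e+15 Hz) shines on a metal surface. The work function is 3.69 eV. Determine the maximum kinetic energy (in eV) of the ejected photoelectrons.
3.5350 eV

Using Einstein's photoelectric equation: KE_max = hf - φ

First, calculate the photon energy:
E_photon = hf = (6.626×10⁻³⁴ J·s)(1.747e+15 Hz)
E_photon = 7.2250 eV

Then, the maximum kinetic energy:
KE_max = E_photon - φ = 7.2250 eV - 3.69 eV = 3.5350 eV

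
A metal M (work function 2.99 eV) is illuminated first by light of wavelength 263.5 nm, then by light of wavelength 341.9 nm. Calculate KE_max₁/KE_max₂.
2.6956

Using Einstein's equation: KE_max = hc/λ - φ

For λ₁ = 263.5 nm:
E₁ = hc/λ₁ = 4.7053 eV
KE₁ = E₁ - φ = 4.7053 - 2.99 = 1.7153 eV

For λ₂ = 341.9 nm:
E₂ = hc/λ₂ = 3.6263 eV
KE₂ = E₂ - φ = 3.6263 - 2.99 = 0.6363 eV

Ratio: KE₁/KE₂ = 1.7153/0.6363 = 2.6956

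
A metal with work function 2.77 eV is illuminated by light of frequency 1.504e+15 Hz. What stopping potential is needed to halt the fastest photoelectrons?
3.4500 V

The stopping potential V_s satisfies: eV_s = KE_max

First, find KE_max using Einstein's equation:
E_photon = hf = (6.626×10⁻³⁴ J·s)(1.504e+15 Hz) = 6.2200 eV
KE_max = E_photon - φ = 6.2200 - 2.77 = 3.4500 eV

Since eV_s = KE_max:
V_s = KE_max/e = 3.4500 V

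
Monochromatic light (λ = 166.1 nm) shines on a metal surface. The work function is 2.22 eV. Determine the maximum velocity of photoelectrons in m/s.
1.3582e+06 m/s

First, find the maximum kinetic energy:
E_photon = hc/λ = 7.4644 eV
KE_max = E_photon - φ = 7.4644 - 2.22 = 5.2444 eV

Convert to Joules: KE_max = 5.2444 × 1.602×10⁻¹⁹ J = 8.4025e-19 J

Then use KE = ½mv² to find velocity:
v = √(2·KE/m) = √(2 × 8.4025e-19 J / 9.109e-31 kg)
v = 1.3582e+06 m/s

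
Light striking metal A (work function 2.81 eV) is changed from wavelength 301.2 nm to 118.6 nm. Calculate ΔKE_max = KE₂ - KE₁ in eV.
6.3376 eV

Using Einstein's equation: KE_max = hc/λ - φ

For λ₁ = 301.2 nm:
KE₁ = hc/λ₁ - φ = 4.1163 - 2.81 = 1.3063 eV

For λ₂ = 118.6 nm:
KE₂ = hc/λ₂ - φ = 10.4540 - 2.81 = 7.6440 eV

Change in KE:
ΔKE = KE₂ - KE₁ = 7.6440 - 1.3063 = 6.3376 eV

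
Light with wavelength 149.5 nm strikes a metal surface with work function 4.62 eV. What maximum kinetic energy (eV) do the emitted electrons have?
3.6733 eV

Using Einstein's photoelectric equation: KE_max = hf - φ = hc/λ - φ

First, calculate the photon energy:
E_photon = hc/λ = (6.626×10⁻³⁴ J·s)(3×10⁸ m/s) / (149.5×10⁻⁹ m)
E_photon = 8.2933 eV

Then, the maximum kinetic energy:
KE_max = E_photon - φ = 8.2933 eV - 4.62 eV = 3.6733 eV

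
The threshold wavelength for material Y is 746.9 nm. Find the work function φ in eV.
1.66 eV

At the threshold wavelength, photon energy equals work function:
φ = hc/λ₀

Calculating:
φ = (6.626×10⁻³⁴ J·s)(3×10⁸ m/s) / (746.9×10⁻⁹ m)
φ = 1.66 eV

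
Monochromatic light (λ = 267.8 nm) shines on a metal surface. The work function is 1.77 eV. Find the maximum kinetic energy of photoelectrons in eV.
2.8597 eV

Using Einstein's photoelectric equation: KE_max = hf - φ = hc/λ - φ

First, calculate the photon energy:
E_photon = hc/λ = (6.626×10⁻³⁴ J·s)(3×10⁸ m/s) / (267.8×10⁻⁹ m)
E_photon = 4.6297 eV

Then, the maximum kinetic energy:
KE_max = E_photon - φ = 4.6297 eV - 1.77 eV = 2.8597 eV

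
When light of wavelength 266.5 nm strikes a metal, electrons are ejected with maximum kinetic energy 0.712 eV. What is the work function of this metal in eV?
3.94 eV

From Einstein's photoelectric equation: KE_max = hf - φ = hc/λ - φ

Rearranging for φ:
φ = hc/λ - KE_max

Calculate photon energy:
E_photon = hc/λ = 4.6523 eV

Therefore:
φ = 4.6523 - 0.712 = 3.94 eV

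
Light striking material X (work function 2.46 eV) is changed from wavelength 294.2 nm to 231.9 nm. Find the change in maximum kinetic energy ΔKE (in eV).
1.1322 eV

Using Einstein's equation: KE_max = hc/λ - φ

For λ₁ = 294.2 nm:
KE₁ = hc/λ₁ - φ = 4.2143 - 2.46 = 1.7543 eV

For λ₂ = 231.9 nm:
KE₂ = hc/λ₂ - φ = 5.3465 - 2.46 = 2.8865 eV

Change in KE:
ΔKE = KE₂ - KE₁ = 2.8865 - 1.7543 = 1.1322 eV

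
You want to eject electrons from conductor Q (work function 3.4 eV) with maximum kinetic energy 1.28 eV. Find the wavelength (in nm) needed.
264.92 nm

From Einstein's equation: KE_max = hc/λ - φ

Rearranging for λ:
hc/λ = KE_max + φ
λ = hc/(KE_max + φ)

Required photon energy:
E_photon = KE_max + φ = 1.28 + 3.4 = 4.68 eV

Required wavelength:
λ = hc/E_photon = (6.626×10⁻³⁴)(3×10⁸) / (4.68 × 1.602×10⁻¹⁹)
λ = 264.92 nm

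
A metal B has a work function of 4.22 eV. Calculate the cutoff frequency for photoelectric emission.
1.0204e+15 Hz

The threshold frequency is when the photon energy equals the work function:
hf₀ = φ

Solving for f₀:
f₀ = φ/h = (4.22 eV × 1.602×10⁻¹⁹ J/eV) / (6.626×10⁻³⁴ J·s)
f₀ = 1.0204e+15 Hz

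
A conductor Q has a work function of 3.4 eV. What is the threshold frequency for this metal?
8.2212e+14 Hz

The threshold frequency is when the photon energy equals the work function:
hf₀ = φ

Solving for f₀:
f₀ = φ/h = (3.4 eV × 1.602×10⁻¹⁹ J/eV) / (6.626×10⁻³⁴ J·s)
f₀ = 8.2212e+14 Hz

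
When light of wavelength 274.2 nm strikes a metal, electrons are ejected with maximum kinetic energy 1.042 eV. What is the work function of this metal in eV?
3.48 eV

From Einstein's photoelectric equation: KE_max = hf - φ = hc/λ - φ

Rearranging for φ:
φ = hc/λ - KE_max

Calculate photon energy:
E_photon = hc/λ = 4.5217 eV

Therefore:
φ = 4.5217 - 1.042 = 3.48 eV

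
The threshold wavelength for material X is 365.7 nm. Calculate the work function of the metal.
3.39 eV

At the threshold wavelength, photon energy equals work function:
φ = hc/λ₀

Calculating:
φ = (6.626×10⁻³⁴ J·s)(3×10⁸ m/s) / (365.7×10⁻⁹ m)
φ = 3.39 eV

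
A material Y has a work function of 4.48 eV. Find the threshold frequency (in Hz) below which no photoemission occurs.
1.0833e+15 Hz

The threshold frequency is when the photon energy equals the work function:
hf₀ = φ

Solving for f₀:
f₀ = φ/h = (4.48 eV × 1.602×10⁻¹⁹ J/eV) / (6.626×10⁻³⁴ J·s)
f₀ = 1.0833e+15 Hz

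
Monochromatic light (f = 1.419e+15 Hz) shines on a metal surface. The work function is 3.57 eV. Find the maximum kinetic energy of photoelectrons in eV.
2.2985 eV

Using Einstein's photoelectric equation: KE_max = hf - φ

First, calculate the photon energy:
E_photon = hf = (6.626×10⁻³⁴ J·s)(1.419e+15 Hz)
E_photon = 5.8685 eV

Then, the maximum kinetic energy:
KE_max = E_photon - φ = 5.8685 eV - 3.57 eV = 2.2985 eV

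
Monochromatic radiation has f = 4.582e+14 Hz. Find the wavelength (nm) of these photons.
654.28 nm

Using the wave equation: c = fλ

Solving for wavelength:
λ = c/f = (3×10⁸ m/s) / (4.582e+14 Hz)
λ = 654.28 nm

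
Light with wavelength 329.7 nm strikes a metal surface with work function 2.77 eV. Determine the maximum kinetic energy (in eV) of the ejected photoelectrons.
0.9905 eV

Using Einstein's photoelectric equation: KE_max = hf - φ = hc/λ - φ

First, calculate the photon energy:
E_photon = hc/λ = (6.626×10⁻³⁴ J·s)(3×10⁸ m/s) / (329.7×10⁻⁹ m)
E_photon = 3.7605 eV

Then, the maximum kinetic energy:
KE_max = E_photon - φ = 3.7605 eV - 2.77 eV = 0.9905 eV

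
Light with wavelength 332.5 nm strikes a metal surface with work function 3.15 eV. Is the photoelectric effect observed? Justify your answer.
Yes

For photoemission, the photon energy must exceed the work function.

Photon energy: E = hc/λ = 3.7288 eV
Work function: φ = 3.15 eV

Since E_photon (3.7288 eV) > φ (3.15 eV), photoemission WILL occur.
The threshold wavelength is λ₀ = hc/φ = 393.6 nm.
Since 332.5 nm < 393.6 nm, the light has sufficient energy.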